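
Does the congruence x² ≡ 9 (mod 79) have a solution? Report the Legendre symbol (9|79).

1

Reciprocity: 9 ≡ 1 and 79 ≡ 3 (mod 4), so (9/79) = +(79/9).
Reduce top mod 9: now compute (7/9).
Reciprocity: 7 ≡ 3 and 9 ≡ 1 (mod 4), so (7/9) = +(9/7).
Reduce top mod 7: now compute (2/7).
Pull out 2: since 7 ≡ 7 (mod 8), (2/7) = +1.
Reached (1/7) = 1. Collecting the sign flips along the way, the symbol is +1.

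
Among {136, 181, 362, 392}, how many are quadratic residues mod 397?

(136/397) = +1 → QR.
(181/397) = -1 → non-residue.
(362/397) = +1 → QR.
(392/397) = -1 → non-residue.
Total quadratic residues among the 4: 2.

2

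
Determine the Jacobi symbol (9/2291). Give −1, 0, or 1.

Reciprocity: 9 ≡ 1 and 2291 ≡ 3 (mod 4), so (9/2291) = +(2291/9).
Reduce top mod 9: now compute (5/9).
Reciprocity: 5 ≡ 1 and 9 ≡ 1 (mod 4), so (5/9) = +(9/5).
Reduce top mod 5: now compute (4/5).
Pull out 2^2: since 5 ≡ 5 (mod 8), (2/5) = -1, so (2/5)^2 = +1.
Reached (1/5) = 1. Collecting the sign flips along the way, the symbol is +1.

1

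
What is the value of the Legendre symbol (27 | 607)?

-1

Reciprocity: 27 ≡ 3 and 607 ≡ 3 (mod 4), so (27/607) = −(607/27).
Reduce top mod 27: now compute (13/27).
Reciprocity: 13 ≡ 1 and 27 ≡ 3 (mod 4), so (13/27) = +(27/13).
Reduce top mod 13: now compute (1/13).
Reached (1/13) = 1. Collecting the sign flips along the way, the symbol is -1.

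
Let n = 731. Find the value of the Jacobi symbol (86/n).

0

Pull out 2: since 731 ≡ 3 (mod 8), (2/731) = -1.
Reciprocity: 43 ≡ 3 and 731 ≡ 3 (mod 4), so (43/731) = −(731/43).
Reduce top mod 43: now compute (0/43).
Top reduces to 0: gcd > 1, so the symbol is 0.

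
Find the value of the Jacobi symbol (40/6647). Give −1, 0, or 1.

-1

Pull out 2^3: since 6647 ≡ 7 (mod 8), (2/6647) = +1, so (2/6647)^3 = +1.
Reciprocity: 5 ≡ 1 and 6647 ≡ 3 (mod 4), so (5/6647) = +(6647/5).
Reduce top mod 5: now compute (2/5).
Pull out 2: since 5 ≡ 5 (mod 8), (2/5) = -1.
Reached (1/5) = 1. Collecting the sign flips along the way, the symbol is -1.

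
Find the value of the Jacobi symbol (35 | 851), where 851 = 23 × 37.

Reciprocity: 35 ≡ 3 and 851 ≡ 3 (mod 4), so (35/851) = −(851/35).
Reduce top mod 35: now compute (11/35).
Reciprocity: 11 ≡ 3 and 35 ≡ 3 (mod 4), so (11/35) = −(35/11).
Reduce top mod 11: now compute (2/11).
Pull out 2: since 11 ≡ 3 (mod 8), (2/11) = -1.
Reached (1/11) = 1. Collecting the sign flips along the way, the symbol is -1.

-1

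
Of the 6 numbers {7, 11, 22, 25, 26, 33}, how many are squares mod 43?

(7/43) = -1 → non-residue.
(11/43) = +1 → QR.
(22/43) = -1 → non-residue.
(25/43) = +1 → QR.
(26/43) = -1 → non-residue.
(33/43) = -1 → non-residue.
Total quadratic residues among the 6: 2.

2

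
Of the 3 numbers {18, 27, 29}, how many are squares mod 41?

1

(18/41) = +1 → QR.
(27/41) = -1 → non-residue.
(29/41) = -1 → non-residue.
Total quadratic residues among the 3: 1.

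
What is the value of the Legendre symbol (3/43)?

-1

Reciprocity: 3 ≡ 3 and 43 ≡ 3 (mod 4), so (3/43) = −(43/3).
Reduce top mod 3: now compute (1/3).
Reached (1/3) = 1. Collecting the sign flips along the way, the symbol is -1.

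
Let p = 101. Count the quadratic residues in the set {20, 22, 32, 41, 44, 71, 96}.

4

(20/101) = +1 → QR.
(22/101) = +1 → QR.
(32/101) = -1 → non-residue.
(41/101) = -1 → non-residue.
(44/101) = -1 → non-residue.
(71/101) = +1 → QR.
(96/101) = +1 → QR.
Total quadratic residues among the 7: 4.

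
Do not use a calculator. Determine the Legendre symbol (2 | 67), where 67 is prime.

-1

Pull out 2: since 67 ≡ 3 (mod 8), (2/67) = -1.
Reached (1/67) = 1. Collecting the sign flips along the way, the symbol is -1.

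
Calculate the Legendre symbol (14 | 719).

Pull out 2: since 719 ≡ 7 (mod 8), (2/719) = +1.
Reciprocity: 7 ≡ 3 and 719 ≡ 3 (mod 4), so (7/719) = −(719/7).
Reduce top mod 7: now compute (5/7).
Reciprocity: 5 ≡ 1 and 7 ≡ 3 (mod 4), so (5/7) = +(7/5).
Reduce top mod 5: now compute (2/5).
Pull out 2: since 5 ≡ 5 (mod 8), (2/5) = -1.
Reached (1/5) = 1. Collecting the sign flips along the way, the symbol is +1.

1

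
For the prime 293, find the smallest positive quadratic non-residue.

2

(2/293) = −1, so 2 is the smallest positive non-residue mod 293.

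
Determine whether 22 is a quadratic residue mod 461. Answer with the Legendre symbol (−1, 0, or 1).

Euler's criterion: (22/461) ≡ 22^230 (mod 461).
22^2 ≡ 23 (mod 461)
22^4 ≡ 68 (mod 461)
22^8 ≡ 14 (mod 461)
22^16 ≡ 196 (mod 461)
22^32 ≡ 153 (mod 461)
22^64 ≡ 359 (mod 461)
22^128 ≡ 262 (mod 461)
22^230 = 22^(128+64+32+4+2) ≡ 1 (mod 461).
Result is 1, so (22/461) = 1.

1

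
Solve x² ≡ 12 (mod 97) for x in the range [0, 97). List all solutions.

97 ≡ 1 (mod 4), so we find a root by search.
Trying successive values, 20² = 400 ≡ 12 (mod 97). The other root is 97 − 20 = 77.

20, 77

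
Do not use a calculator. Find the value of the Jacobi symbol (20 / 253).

Pull out 2^2: since 253 ≡ 5 (mod 8), (2/253) = -1, so (2/253)^2 = +1.
Reciprocity: 5 ≡ 1 and 253 ≡ 1 (mod 4), so (5/253) = +(253/5).
Reduce top mod 5: now compute (3/5).
Reciprocity: 3 ≡ 3 and 5 ≡ 1 (mod 4), so (3/5) = +(5/3).
Reduce top mod 3: now compute (2/3).
Pull out 2: since 3 ≡ 3 (mod 8), (2/3) = -1.
Reached (1/3) = 1. Collecting the sign flips along the way, the symbol is -1.

-1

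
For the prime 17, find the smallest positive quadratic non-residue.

(2/17) = +1, so 2 is a residue.
(3/17) = −1, so 3 is the smallest positive non-residue mod 17.

3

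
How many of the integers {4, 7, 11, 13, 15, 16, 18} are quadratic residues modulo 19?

4

(4/19) = +1 → QR.
(7/19) = +1 → QR.
(11/19) = +1 → QR.
(13/19) = -1 → non-residue.
(15/19) = -1 → non-residue.
(16/19) = +1 → QR.
(18/19) = -1 → non-residue.
Total quadratic residues among the 7: 4.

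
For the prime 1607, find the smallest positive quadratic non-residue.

(2/1607) = +1, so 2 is a residue.
(3/1607) = +1, so 3 is a residue.
(4/1607) = +1, so 4 is a residue.
(5/1607) = −1, so 5 is the smallest positive non-residue mod 1607.

5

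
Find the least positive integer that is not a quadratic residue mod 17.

3

(2/17) = +1, so 2 is a residue.
(3/17) = −1, so 3 is the smallest positive non-residue mod 17.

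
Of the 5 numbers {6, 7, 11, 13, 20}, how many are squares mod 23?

(6/23) = +1 → QR.
(7/23) = -1 → non-residue.
(11/23) = -1 → non-residue.
(13/23) = +1 → QR.
(20/23) = -1 → non-residue.
Total quadratic residues among the 5: 2.

2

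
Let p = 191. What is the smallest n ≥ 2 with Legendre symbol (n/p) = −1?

7

(2/191) = +1, so 2 is a residue.
(3/191) = +1, so 3 is a residue.
(4/191) = +1, so 4 is a residue.
(5/191) = +1, so 5 is a residue.
(6/191) = +1, so 6 is a residue.
(7/191) = −1, so 7 is the smallest positive non-residue mod 191.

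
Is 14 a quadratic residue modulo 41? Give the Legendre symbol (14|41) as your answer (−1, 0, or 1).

-1

Pull out 2: since 41 ≡ 1 (mod 8), (2/41) = +1.
Reciprocity: 7 ≡ 3 and 41 ≡ 1 (mod 4), so (7/41) = +(41/7).
Reduce top mod 7: now compute (6/7).
Pull out 2: since 7 ≡ 7 (mod 8), (2/7) = +1.
Reciprocity: 3 ≡ 3 and 7 ≡ 3 (mod 4), so (3/7) = −(7/3).
Reduce top mod 3: now compute (1/3).
Reached (1/3) = 1. Collecting the sign flips along the way, the symbol is -1.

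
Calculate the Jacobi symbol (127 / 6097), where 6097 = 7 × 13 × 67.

1

Reciprocity: 127 ≡ 3 and 6097 ≡ 1 (mod 4), so (127/6097) = +(6097/127).
Reduce top mod 127: now compute (1/127).
Reached (1/127) = 1. Collecting the sign flips along the way, the symbol is +1.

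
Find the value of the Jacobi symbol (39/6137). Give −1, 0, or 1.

-1

Reciprocity: 39 ≡ 3 and 6137 ≡ 1 (mod 4), so (39/6137) = +(6137/39).
Reduce top mod 39: now compute (14/39).
Pull out 2: since 39 ≡ 7 (mod 8), (2/39) = +1.
Reciprocity: 7 ≡ 3 and 39 ≡ 3 (mod 4), so (7/39) = −(39/7).
Reduce top mod 7: now compute (4/7).
Pull out 2^2: since 7 ≡ 7 (mod 8), (2/7) = +1, so (2/7)^2 = +1.
Reached (1/7) = 1. Collecting the sign flips along the way, the symbol is -1.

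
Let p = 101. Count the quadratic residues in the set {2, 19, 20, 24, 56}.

(2/101) = -1 → non-residue.
(19/101) = +1 → QR.
(20/101) = +1 → QR.
(24/101) = +1 → QR.
(56/101) = +1 → QR.
Total quadratic residues among the 5: 4.

4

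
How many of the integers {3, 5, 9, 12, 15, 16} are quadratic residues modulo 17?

3

(3/17) = -1 → non-residue.
(5/17) = -1 → non-residue.
(9/17) = +1 → QR.
(12/17) = -1 → non-residue.
(15/17) = +1 → QR.
(16/17) = +1 → QR.
Total quadratic residues among the 6: 3.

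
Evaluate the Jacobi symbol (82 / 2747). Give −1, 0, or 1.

0

Pull out 2: since 2747 ≡ 3 (mod 8), (2/2747) = -1.
Reciprocity: 41 ≡ 1 and 2747 ≡ 3 (mod 4), so (41/2747) = +(2747/41).
Reduce top mod 41: now compute (0/41).
Top reduces to 0: gcd > 1, so the symbol is 0.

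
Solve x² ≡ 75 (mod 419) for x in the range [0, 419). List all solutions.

145, 274

Since 419 ≡ 3 (mod 4), a square root of 75 is 75^((419+1)/4) = 75^105 mod 419.
Repeated squaring: 75^2≡178, 75^4≡259, 75^8≡41, 75^16≡5, 75^32≡25, 75^64≡206 (mod 419).
75^105 = 75^(64+32+8+1) ≡ 145 (mod 419).
Check: 145² = 21025 ≡ 75 (mod 419). The two roots are 145 and 274.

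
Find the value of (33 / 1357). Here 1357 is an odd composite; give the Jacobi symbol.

1

Reciprocity: 33 ≡ 1 and 1357 ≡ 1 (mod 4), so (33/1357) = +(1357/33).
Reduce top mod 33: now compute (4/33).
Pull out 2^2: since 33 ≡ 1 (mod 8), (2/33) = +1, so (2/33)^2 = +1.
Reached (1/33) = 1. Collecting the sign flips along the way, the symbol is +1.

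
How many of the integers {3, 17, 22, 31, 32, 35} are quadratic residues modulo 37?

(3/37) = +1 → QR.
(17/37) = -1 → non-residue.
(22/37) = -1 → non-residue.
(31/37) = -1 → non-residue.
(32/37) = -1 → non-residue.
(35/37) = -1 → non-residue.
Total quadratic residues among the 6: 1.

1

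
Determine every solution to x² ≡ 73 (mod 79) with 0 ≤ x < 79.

28, 51

Since 79 ≡ 3 (mod 4), a square root of 73 is 73^((79+1)/4) = 73^20 mod 79.
Repeated squaring: 73^2≡36, 73^4≡32, 73^8≡76, 73^16≡9 (mod 79).
73^20 = 73^(16+4) ≡ 51 (mod 79).
Check: 51² = 2601 ≡ 73 (mod 79). The two roots are 28 and 51.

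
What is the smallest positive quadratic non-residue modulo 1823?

(2/1823) = +1, so 2 is a residue.
(3/1823) = +1, so 3 is a residue.
(4/1823) = +1, so 4 is a residue.
(5/1823) = −1, so 5 is the smallest positive non-residue mod 1823.

5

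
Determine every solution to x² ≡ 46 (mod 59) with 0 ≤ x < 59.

20, 39

Since 59 ≡ 3 (mod 4), a square root of 46 is 46^((59+1)/4) = 46^15 mod 59.
Repeated squaring: 46^2≡51, 46^4≡5, 46^8≡25 (mod 59).
46^15 = 46^(8+4+2+1) ≡ 20 (mod 59).
Check: 20² = 400 ≡ 46 (mod 59). The two roots are 20 and 39.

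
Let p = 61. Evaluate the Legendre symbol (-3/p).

First reduce: -3 ≡ 58 (mod 61).
Pull out 2: since 61 ≡ 5 (mod 8), (2/61) = -1.
Reciprocity: 29 ≡ 1 and 61 ≡ 1 (mod 4), so (29/61) = +(61/29).
Reduce top mod 29: now compute (3/29).
Reciprocity: 3 ≡ 3 and 29 ≡ 1 (mod 4), so (3/29) = +(29/3).
Reduce top mod 3: now compute (2/3).
Pull out 2: since 3 ≡ 3 (mod 8), (2/3) = -1.
Reached (1/3) = 1. Collecting the sign flips along the way, the symbol is +1.

1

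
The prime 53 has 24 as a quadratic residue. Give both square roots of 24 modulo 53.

17, 36

53 ≡ 1 (mod 4), so we find a root by search.
Trying successive values, 17² = 289 ≡ 24 (mod 53). The other root is 53 − 17 = 36.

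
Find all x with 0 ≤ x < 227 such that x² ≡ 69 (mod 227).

Since 227 ≡ 3 (mod 4), a square root of 69 is 69^((227+1)/4) = 69^57 mod 227.
Repeated squaring: 69^2≡221, 69^4≡36, 69^8≡161, 69^16≡43, 69^32≡33 (mod 227).
69^57 = 69^(32+16+8+1) ≡ 110 (mod 227).
Check: 110² = 12100 ≡ 69 (mod 227). The two roots are 110 and 117.

110, 117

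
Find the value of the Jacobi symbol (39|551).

Reciprocity: 39 ≡ 3 and 551 ≡ 3 (mod 4), so (39/551) = −(551/39).
Reduce top mod 39: now compute (5/39).
Reciprocity: 5 ≡ 1 and 39 ≡ 3 (mod 4), so (5/39) = +(39/5).
Reduce top mod 5: now compute (4/5).
Pull out 2^2: since 5 ≡ 5 (mod 8), (2/5) = -1, so (2/5)^2 = +1.
Reached (1/5) = 1. Collecting the sign flips along the way, the symbol is -1.

-1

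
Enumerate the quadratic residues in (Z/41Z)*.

1,2,4,5,8,9,10,16,18,20,21,23,25,31,32,33,36,37,39,40

Square k = 1,…,20 (k and 41−k give the same square):
1²=1, 2²=4, 3²=9, 4²=16, 5²=25, 6²=36, 7²≡8, 8²≡23, 9²≡40, 10²≡18, 11²≡39, 12²≡21, 13²≡5, 14²≡32, 15²≡20, 16²≡10, 17²≡2, 18²≡37, 19²≡33, 20²≡31 (mod 41).
So the quadratic residues mod 41 are {1, 2, 4, 5, 8, 9, 10, 16, 18, 20, 21, 23, 25, 31, 32, 33, 36, 37, 39, 40}.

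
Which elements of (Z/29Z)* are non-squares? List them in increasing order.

Square k = 1,…,14 (k and 29−k give the same square):
1²=1, 2²=4, 3²=9, 4²=16, 5²=25, 6²≡7, 7²≡20, 8²≡6, 9²≡23, 10²≡13, 11²≡5, 12²≡28, 13²≡24, 14²≡22 (mod 29).
The residues are {1, 4, 5, 6, 7, 9, 13, 16, 20, 22, 23, 24, 25, 28}; the non-residues are the remaining 14 nonzero classes.

2 3 8 10 11 12 14 15 17 18 19 21 26 27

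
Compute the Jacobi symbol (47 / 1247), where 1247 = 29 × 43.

Reciprocity: 47 ≡ 3 and 1247 ≡ 3 (mod 4), so (47/1247) = −(1247/47).
Reduce top mod 47: now compute (25/47).
Reciprocity: 25 ≡ 1 and 47 ≡ 3 (mod 4), so (25/47) = +(47/25).
Reduce top mod 25: now compute (22/25).
Pull out 2: since 25 ≡ 1 (mod 8), (2/25) = +1.
Reciprocity: 11 ≡ 3 and 25 ≡ 1 (mod 4), so (11/25) = +(25/11).
Reduce top mod 11: now compute (3/11).
Reciprocity: 3 ≡ 3 and 11 ≡ 3 (mod 4), so (3/11) = −(11/3).
Reduce top mod 3: now compute (2/3).
Pull out 2: since 3 ≡ 3 (mod 8), (2/3) = -1.
Reached (1/3) = 1. Collecting the sign flips along the way, the symbol is -1.

-1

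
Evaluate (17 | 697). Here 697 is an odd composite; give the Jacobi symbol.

Reciprocity: 17 ≡ 1 and 697 ≡ 1 (mod 4), so (17/697) = +(697/17).
Reduce top mod 17: now compute (0/17).
Top reduces to 0: gcd > 1, so the symbol is 0.

0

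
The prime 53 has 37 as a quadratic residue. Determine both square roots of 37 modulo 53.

14, 39

53 ≡ 1 (mod 4), so we find a root by search.
Trying successive values, 14² = 196 ≡ 37 (mod 53). The other root is 53 − 14 = 39.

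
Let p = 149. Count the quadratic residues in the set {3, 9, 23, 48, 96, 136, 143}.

(3/149) = -1 → non-residue.
(9/149) = +1 → QR.
(23/149) = -1 → non-residue.
(48/149) = -1 → non-residue.
(96/149) = +1 → QR.
(136/149) = -1 → non-residue.
(143/149) = +1 → QR.
Total quadratic residues among the 7: 3.

3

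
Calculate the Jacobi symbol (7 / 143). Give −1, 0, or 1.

1

Reciprocity: 7 ≡ 3 and 143 ≡ 3 (mod 4), so (7/143) = −(143/7).
Reduce top mod 7: now compute (3/7).
Reciprocity: 3 ≡ 3 and 7 ≡ 3 (mod 4), so (3/7) = −(7/3).
Reduce top mod 3: now compute (1/3).
Reached (1/3) = 1. Collecting the sign flips along the way, the symbol is +1.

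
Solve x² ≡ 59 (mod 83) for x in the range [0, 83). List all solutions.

15, 68

Since 83 ≡ 3 (mod 4), a square root of 59 is 59^((83+1)/4) = 59^21 mod 83.
Repeated squaring: 59^2≡78, 59^4≡25, 59^8≡44, 59^16≡27 (mod 83).
59^21 = 59^(16+4+1) ≡ 68 (mod 83).
Check: 68² = 4624 ≡ 59 (mod 83). The two roots are 15 and 68.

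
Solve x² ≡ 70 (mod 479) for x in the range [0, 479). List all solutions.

178, 301

Since 479 ≡ 3 (mod 4), a square root of 70 is 70^((479+1)/4) = 70^120 mod 479.
Repeated squaring: 70^2≡110, 70^4≡125, 70^8≡297, 70^16≡73, 70^32≡60, 70^64≡247 (mod 479).
70^120 = 70^(64+32+16+8) ≡ 178 (mod 479).
Check: 178² = 31684 ≡ 70 (mod 479). The two roots are 178 and 301.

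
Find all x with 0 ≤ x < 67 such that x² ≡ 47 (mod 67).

28, 39

Since 67 ≡ 3 (mod 4), a square root of 47 is 47^((67+1)/4) = 47^17 mod 67.
Repeated squaring: 47^2≡65, 47^4≡4, 47^8≡16, 47^16≡55 (mod 67).
47^17 = 47^(16+1) ≡ 39 (mod 67).
Check: 39² = 1521 ≡ 47 (mod 67). The two roots are 28 and 39.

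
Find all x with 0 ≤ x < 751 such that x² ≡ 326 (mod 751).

335, 416

Since 751 ≡ 3 (mod 4), a square root of 326 is 326^((751+1)/4) = 326^188 mod 751.
Repeated squaring: 326^2≡385, 326^4≡278, 326^8≡682, 326^16≡255, 326^32≡439, 326^64≡465, 326^128≡688 (mod 751).
326^188 = 326^(128+32+16+8+4) ≡ 416 (mod 751).
Check: 416² = 173056 ≡ 326 (mod 751). The two roots are 335 and 416.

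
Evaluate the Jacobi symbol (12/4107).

0

Pull out 2^2: since 4107 ≡ 3 (mod 8), (2/4107) = -1, so (2/4107)^2 = +1.
Reciprocity: 3 ≡ 3 and 4107 ≡ 3 (mod 4), so (3/4107) = −(4107/3).
Reduce top mod 3: now compute (0/3).
Top reduces to 0: gcd > 1, so the symbol is 0.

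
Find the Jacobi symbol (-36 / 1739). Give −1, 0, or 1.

-1

First reduce: -36 ≡ 1703 (mod 1739).
Reciprocity: 1703 ≡ 3 and 1739 ≡ 3 (mod 4), so (1703/1739) = −(1739/1703).
Reduce top mod 1703: now compute (36/1703).
Pull out 2^2: since 1703 ≡ 7 (mod 8), (2/1703) = +1, so (2/1703)^2 = +1.
Reciprocity: 9 ≡ 1 and 1703 ≡ 3 (mod 4), so (9/1703) = +(1703/9).
Reduce top mod 9: now compute (2/9).
Pull out 2: since 9 ≡ 1 (mod 8), (2/9) = +1.
Reached (1/9) = 1. Collecting the sign flips along the way, the symbol is -1.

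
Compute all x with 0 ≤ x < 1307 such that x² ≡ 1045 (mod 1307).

441, 866

Since 1307 ≡ 3 (mod 4), a square root of 1045 is 1045^((1307+1)/4) = 1045^327 mod 1307.
Repeated squaring: 1045^2≡680, 1045^4≡1029, 1045^8≡171, 1045^16≡487, 1045^32≡602, 1045^64≡365, 1045^128≡1218, 1045^256≡79 (mod 1307).
1045^327 = 1045^(256+64+4+2+1) ≡ 441 (mod 1307).
Check: 441² = 194481 ≡ 1045 (mod 1307). The two roots are 441 and 866.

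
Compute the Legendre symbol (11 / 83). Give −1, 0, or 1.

Reciprocity: 11 ≡ 3 and 83 ≡ 3 (mod 4), so (11/83) = −(83/11).
Reduce top mod 11: now compute (6/11).
Pull out 2: since 11 ≡ 3 (mod 8), (2/11) = -1.
Reciprocity: 3 ≡ 3 and 11 ≡ 3 (mod 4), so (3/11) = −(11/3).
Reduce top mod 3: now compute (2/3).
Pull out 2: since 3 ≡ 3 (mod 8), (2/3) = -1.
Reached (1/3) = 1. Collecting the sign flips along the way, the symbol is +1.

1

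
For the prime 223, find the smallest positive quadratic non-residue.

(2/223) = +1, so 2 is a residue.
(3/223) = −1, so 3 is the smallest positive non-residue mod 223.

3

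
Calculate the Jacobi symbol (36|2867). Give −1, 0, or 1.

Pull out 2^2: since 2867 ≡ 3 (mod 8), (2/2867) = -1, so (2/2867)^2 = +1.
Reciprocity: 9 ≡ 1 and 2867 ≡ 3 (mod 4), so (9/2867) = +(2867/9).
Reduce top mod 9: now compute (5/9).
Reciprocity: 5 ≡ 1 and 9 ≡ 1 (mod 4), so (5/9) = +(9/5).
Reduce top mod 5: now compute (4/5).
Pull out 2^2: since 5 ≡ 5 (mod 8), (2/5) = -1, so (2/5)^2 = +1.
Reached (1/5) = 1. Collecting the sign flips along the way, the symbol is +1.

1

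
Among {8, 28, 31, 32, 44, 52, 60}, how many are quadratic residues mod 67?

(8/67) = -1 → non-residue.
(28/67) = -1 → non-residue.
(31/67) = -1 → non-residue.
(32/67) = -1 → non-residue.
(44/67) = -1 → non-residue.
(52/67) = -1 → non-residue.
(60/67) = +1 → QR.
Total quadratic residues among the 7: 1.

1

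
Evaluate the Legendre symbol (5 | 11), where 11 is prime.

1

Reciprocity: 5 ≡ 1 and 11 ≡ 3 (mod 4), so (5/11) = +(11/5).
Reduce top mod 5: now compute (1/5).
Reached (1/5) = 1. Collecting the sign flips along the way, the symbol is +1.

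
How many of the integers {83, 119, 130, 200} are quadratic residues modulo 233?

(83/233) = -1 → non-residue.
(119/233) = -1 → non-residue.
(130/233) = -1 → non-residue.
(200/233) = +1 → QR.
Total quadratic residues among the 4: 1.

1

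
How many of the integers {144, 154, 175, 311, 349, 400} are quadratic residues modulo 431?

2

(144/431) = +1 → QR.
(154/431) = -1 → non-residue.
(175/431) = -1 → non-residue.
(311/431) = -1 → non-residue.
(349/431) = -1 → non-residue.
(400/431) = +1 → QR.
Total quadratic residues among the 6: 2.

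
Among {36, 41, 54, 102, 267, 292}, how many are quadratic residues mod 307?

4

(36/307) = +1 → QR.
(41/307) = +1 → QR.
(54/307) = +1 → QR.
(102/307) = +1 → QR.
(267/307) = -1 → non-residue.
(292/307) = -1 → non-residue.
Total quadratic residues among the 6: 4.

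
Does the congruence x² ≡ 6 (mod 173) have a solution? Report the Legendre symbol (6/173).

1

Euler's criterion: (6/173) ≡ 6^86 (mod 173).
6^2 ≡ 36 (mod 173)
6^4 ≡ 85 (mod 173)
6^8 ≡ 132 (mod 173)
6^16 ≡ 124 (mod 173)
6^32 ≡ 152 (mod 173)
6^64 ≡ 95 (mod 173)
6^86 = 6^(64+16+4+2) ≡ 1 (mod 173).
Result is 1, so (6/173) = 1.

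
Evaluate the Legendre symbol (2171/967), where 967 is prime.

First reduce: 2171 ≡ 237 (mod 967).
Reciprocity: 237 ≡ 1 and 967 ≡ 3 (mod 4), so (237/967) = +(967/237).
Reduce top mod 237: now compute (19/237).
Reciprocity: 19 ≡ 3 and 237 ≡ 1 (mod 4), so (19/237) = +(237/19).
Reduce top mod 19: now compute (9/19).
Reciprocity: 9 ≡ 1 and 19 ≡ 3 (mod 4), so (9/19) = +(19/9).
Reduce top mod 9: now compute (1/9).
Reached (1/9) = 1. Collecting the sign flips along the way, the symbol is +1.

1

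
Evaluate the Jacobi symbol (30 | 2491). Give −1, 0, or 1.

1

Pull out 2: since 2491 ≡ 3 (mod 8), (2/2491) = -1.
Reciprocity: 15 ≡ 3 and 2491 ≡ 3 (mod 4), so (15/2491) = −(2491/15).
Reduce top mod 15: now compute (1/15).
Reached (1/15) = 1. Collecting the sign flips along the way, the symbol is +1.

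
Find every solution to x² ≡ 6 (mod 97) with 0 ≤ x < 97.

43, 54

97 ≡ 1 (mod 4), so we find a root by search.
Trying successive values, 43² = 1849 ≡ 6 (mod 97). The other root is 97 − 43 = 54.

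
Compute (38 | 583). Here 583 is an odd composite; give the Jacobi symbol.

1

Pull out 2: since 583 ≡ 7 (mod 8), (2/583) = +1.
Reciprocity: 19 ≡ 3 and 583 ≡ 3 (mod 4), so (19/583) = −(583/19).
Reduce top mod 19: now compute (13/19).
Reciprocity: 13 ≡ 1 and 19 ≡ 3 (mod 4), so (13/19) = +(19/13).
Reduce top mod 13: now compute (6/13).
Pull out 2: since 13 ≡ 5 (mod 8), (2/13) = -1.
Reciprocity: 3 ≡ 3 and 13 ≡ 1 (mod 4), so (3/13) = +(13/3).
Reduce top mod 3: now compute (1/3).
Reached (1/3) = 1. Collecting the sign flips along the way, the symbol is +1.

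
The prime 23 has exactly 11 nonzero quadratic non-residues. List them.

Square k = 1,…,11 (k and 23−k give the same square):
1²=1, 2²=4, 3²=9, 4²=16, 5²≡2, 6²≡13, 7²≡3, 8²≡18, 9²≡12, 10²≡8, 11²≡6 (mod 23).
The residues are {1, 2, 3, 4, 6, 8, 9, 12, 13, 16, 18}; the non-residues are the remaining 11 nonzero classes.

5,7,10,11,14,15,17,19,20,21,22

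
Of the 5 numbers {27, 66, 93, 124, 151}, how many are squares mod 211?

(27/211) = -1 → non-residue.
(66/211) = +1 → QR.
(93/211) = +1 → QR.
(124/211) = -1 → non-residue.
(151/211) = +1 → QR.
Total quadratic residues among the 5: 3.

3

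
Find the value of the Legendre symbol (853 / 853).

0

First reduce: 853 ≡ 0 (mod 853).
Top reduces to 0: gcd > 1, so the symbol is 0.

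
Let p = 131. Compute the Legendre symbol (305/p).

First reduce: 305 ≡ 43 (mod 131).
Reciprocity: 43 ≡ 3 and 131 ≡ 3 (mod 4), so (43/131) = −(131/43).
Reduce top mod 43: now compute (2/43).
Pull out 2: since 43 ≡ 3 (mod 8), (2/43) = -1.
Reached (1/43) = 1. Collecting the sign flips along the way, the symbol is +1.

1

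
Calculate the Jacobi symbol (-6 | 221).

1

First reduce: -6 ≡ 215 (mod 221).
Reciprocity: 215 ≡ 3 and 221 ≡ 1 (mod 4), so (215/221) = +(221/215).
Reduce top mod 215: now compute (6/215).
Pull out 2: since 215 ≡ 7 (mod 8), (2/215) = +1.
Reciprocity: 3 ≡ 3 and 215 ≡ 3 (mod 4), so (3/215) = −(215/3).
Reduce top mod 3: now compute (2/3).
Pull out 2: since 3 ≡ 3 (mod 8), (2/3) = -1.
Reached (1/3) = 1. Collecting the sign flips along the way, the symbol is +1.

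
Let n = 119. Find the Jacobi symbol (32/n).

Pull out 2^5: since 119 ≡ 7 (mod 8), (2/119) = +1, so (2/119)^5 = +1.
Reached (1/119) = 1. Collecting the sign flips along the way, the symbol is +1.

1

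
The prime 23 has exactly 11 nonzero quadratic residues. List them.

1 2 3 4 6 8 9 12 13 16 18

Square k = 1,…,11 (k and 23−k give the same square):
1²=1, 2²=4, 3²=9, 4²=16, 5²≡2, 6²≡13, 7²≡3, 8²≡18, 9²≡12, 10²≡8, 11²≡6 (mod 23).
So the quadratic residues mod 23 are {1, 2, 3, 4, 6, 8, 9, 12, 13, 16, 18}.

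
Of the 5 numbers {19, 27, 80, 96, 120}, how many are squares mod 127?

(19/127) = +1 → QR.
(27/127) = -1 → non-residue.
(80/127) = -1 → non-residue.
(96/127) = -1 → non-residue.
(120/127) = +1 → QR.
Total quadratic residues among the 5: 2.

2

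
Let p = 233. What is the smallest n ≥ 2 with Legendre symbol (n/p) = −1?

(2/233) = +1, so 2 is a residue.
(3/233) = −1, so 3 is the smallest positive non-residue mod 233.

3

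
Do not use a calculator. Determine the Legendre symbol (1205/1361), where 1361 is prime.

-1

Reciprocity: 1205 ≡ 1 and 1361 ≡ 1 (mod 4), so (1205/1361) = +(1361/1205).
Reduce top mod 1205: now compute (156/1205).
Pull out 2^2: since 1205 ≡ 5 (mod 8), (2/1205) = -1, so (2/1205)^2 = +1.
Reciprocity: 39 ≡ 3 and 1205 ≡ 1 (mod 4), so (39/1205) = +(1205/39).
Reduce top mod 39: now compute (35/39).
Reciprocity: 35 ≡ 3 and 39 ≡ 3 (mod 4), so (35/39) = −(39/35).
Reduce top mod 35: now compute (4/35).
Pull out 2^2: since 35 ≡ 3 (mod 8), (2/35) = -1, so (2/35)^2 = +1.
Reached (1/35) = 1. Collecting the sign flips along the way, the symbol is -1.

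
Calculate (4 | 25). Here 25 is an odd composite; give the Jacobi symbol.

Pull out 2^2: since 25 ≡ 1 (mod 8), (2/25) = +1, so (2/25)^2 = +1.
Reached (1/25) = 1. Collecting the sign flips along the way, the symbol is +1.

1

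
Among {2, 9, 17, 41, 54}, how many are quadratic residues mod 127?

(2/127) = +1 → QR.
(9/127) = +1 → QR.
(17/127) = +1 → QR.
(41/127) = +1 → QR.
(54/127) = -1 → non-residue.
Total quadratic residues among the 5: 4.

4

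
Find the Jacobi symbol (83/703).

1

Reciprocity: 83 ≡ 3 and 703 ≡ 3 (mod 4), so (83/703) = −(703/83).
Reduce top mod 83: now compute (39/83).
Reciprocity: 39 ≡ 3 and 83 ≡ 3 (mod 4), so (39/83) = −(83/39).
Reduce top mod 39: now compute (5/39).
Reciprocity: 5 ≡ 1 and 39 ≡ 3 (mod 4), so (5/39) = +(39/5).
Reduce top mod 5: now compute (4/5).
Pull out 2^2: since 5 ≡ 5 (mod 8), (2/5) = -1, so (2/5)^2 = +1.
Reached (1/5) = 1. Collecting the sign flips along the way, the symbol is +1.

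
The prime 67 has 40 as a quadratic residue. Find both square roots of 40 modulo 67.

24, 43

Since 67 ≡ 3 (mod 4), a square root of 40 is 40^((67+1)/4) = 40^17 mod 67.
Repeated squaring: 40^2≡59, 40^4≡64, 40^8≡9, 40^16≡14 (mod 67).
40^17 = 40^(16+1) ≡ 24 (mod 67).
Check: 24² = 576 ≡ 40 (mod 67). The two roots are 24 and 43.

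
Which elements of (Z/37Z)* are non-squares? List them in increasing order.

2,5,6,8,13,14,15,17,18,19,20,22,23,24,29,31,32,35

Square k = 1,…,18 (k and 37−k give the same square):
1²=1, 2²=4, 3²=9, 4²=16, 5²=25, 6²=36, 7²≡12, 8²≡27, 9²≡7, 10²≡26, 11²≡10, 12²≡33, 13²≡21, 14²≡11, 15²≡3, 16²≡34, 17²≡30, 18²≡28 (mod 37).
The residues are {1, 3, 4, 7, 9, 10, 11, 12, 16, 21, 25, 26, 27, 28, 30, 33, 34, 36}; the non-residues are the remaining 18 nonzero classes.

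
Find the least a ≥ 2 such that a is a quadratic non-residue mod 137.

3

(2/137) = +1, so 2 is a residue.
(3/137) = −1, so 3 is the smallest positive non-residue mod 137.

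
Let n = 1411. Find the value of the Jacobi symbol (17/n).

0

Reciprocity: 17 ≡ 1 and 1411 ≡ 3 (mod 4), so (17/1411) = +(1411/17).
Reduce top mod 17: now compute (0/17).
Top reduces to 0: gcd > 1, so the symbol is 0.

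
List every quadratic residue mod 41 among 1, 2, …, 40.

Square k = 1,…,20 (k and 41−k give the same square):
1²=1, 2²=4, 3²=9, 4²=16, 5²=25, 6²=36, 7²≡8, 8²≡23, 9²≡40, 10²≡18, 11²≡39, 12²≡21, 13²≡5, 14²≡32, 15²≡20, 16²≡10, 17²≡2, 18²≡37, 19²≡33, 20²≡31 (mod 41).
So the quadratic residues mod 41 are {1, 2, 4, 5, 8, 9, 10, 16, 18, 20, 21, 23, 25, 31, 32, 33, 36, 37, 39, 40}.

1,2,4,5,8,9,10,16,18,20,21,23,25,31,32,33,36,37,39,40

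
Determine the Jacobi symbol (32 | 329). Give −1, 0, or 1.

1

Pull out 2^5: since 329 ≡ 1 (mod 8), (2/329) = +1, so (2/329)^5 = +1.
Reached (1/329) = 1. Collecting the sign flips along the way, the symbol is +1.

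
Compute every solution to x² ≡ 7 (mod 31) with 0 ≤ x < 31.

10, 21

Since 31 ≡ 3 (mod 4), a square root of 7 is 7^((31+1)/4) = 7^8 mod 31.
Repeated squaring: 7^2≡18, 7^4≡14, 7^8≡10 (mod 31).
7^8 = 7^(8) ≡ 10 (mod 31).
Check: 10² = 100 ≡ 7 (mod 31). The two roots are 10 and 21.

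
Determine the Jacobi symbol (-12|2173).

First reduce: -12 ≡ 2161 (mod 2173).
Reciprocity: 2161 ≡ 1 and 2173 ≡ 1 (mod 4), so (2161/2173) = +(2173/2161).
Reduce top mod 2161: now compute (12/2161).
Pull out 2^2: since 2161 ≡ 1 (mod 8), (2/2161) = +1, so (2/2161)^2 = +1.
Reciprocity: 3 ≡ 3 and 2161 ≡ 1 (mod 4), so (3/2161) = +(2161/3).
Reduce top mod 3: now compute (1/3).
Reached (1/3) = 1. Collecting the sign flips along the way, the symbol is +1.

1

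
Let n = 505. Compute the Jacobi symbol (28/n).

1

Pull out 2^2: since 505 ≡ 1 (mod 8), (2/505) = +1, so (2/505)^2 = +1.
Reciprocity: 7 ≡ 3 and 505 ≡ 1 (mod 4), so (7/505) = +(505/7).
Reduce top mod 7: now compute (1/7).
Reached (1/7) = 1. Collecting the sign flips along the way, the symbol is +1.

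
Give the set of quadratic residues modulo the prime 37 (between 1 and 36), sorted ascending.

1 3 4 7 9 10 11 12 16 21 25 26 27 28 30 33 34 36

Square k = 1,…,18 (k and 37−k give the same square):
1²=1, 2²=4, 3²=9, 4²=16, 5²=25, 6²=36, 7²≡12, 8²≡27, 9²≡7, 10²≡26, 11²≡10, 12²≡33, 13²≡21, 14²≡11, 15²≡3, 16²≡34, 17²≡30, 18²≡28 (mod 37).
So the quadratic residues mod 37 are {1, 3, 4, 7, 9, 10, 11, 12, 16, 21, 25, 26, 27, 28, 30, 33, 34, 36}.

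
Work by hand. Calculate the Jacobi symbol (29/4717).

-1

Reciprocity: 29 ≡ 1 and 4717 ≡ 1 (mod 4), so (29/4717) = +(4717/29).
Reduce top mod 29: now compute (19/29).
Reciprocity: 19 ≡ 3 and 29 ≡ 1 (mod 4), so (19/29) = +(29/19).
Reduce top mod 19: now compute (10/19).
Pull out 2: since 19 ≡ 3 (mod 8), (2/19) = -1.
Reciprocity: 5 ≡ 1 and 19 ≡ 3 (mod 4), so (5/19) = +(19/5).
Reduce top mod 5: now compute (4/5).
Pull out 2^2: since 5 ≡ 5 (mod 8), (2/5) = -1, so (2/5)^2 = +1.
Reached (1/5) = 1. Collecting the sign flips along the way, the symbol is -1.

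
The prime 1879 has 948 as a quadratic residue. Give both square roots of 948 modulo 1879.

92, 1787

Since 1879 ≡ 3 (mod 4), a square root of 948 is 948^((1879+1)/4) = 948^470 mod 1879.
Repeated squaring: 948^2≡542, 948^4≡640, 948^8≡1857, 948^16≡484, 948^32≡1260, 948^64≡1724, 948^128≡1477, 948^256≡10 (mod 1879).
948^470 = 948^(256+128+64+16+4+2) ≡ 1787 (mod 1879).
Check: 1787² = 3193369 ≡ 948 (mod 1879). The two roots are 92 and 1787.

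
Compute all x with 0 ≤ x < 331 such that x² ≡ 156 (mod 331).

Since 331 ≡ 3 (mod 4), a square root of 156 is 156^((331+1)/4) = 156^83 mod 331.
Repeated squaring: 156^2≡173, 156^4≡139, 156^8≡123, 156^16≡234, 156^32≡141, 156^64≡21 (mod 331).
156^83 = 156^(64+16+2+1) ≡ 241 (mod 331).
Check: 241² = 58081 ≡ 156 (mod 331). The two roots are 90 and 241.

90, 241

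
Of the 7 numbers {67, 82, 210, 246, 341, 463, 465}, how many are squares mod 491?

4

(67/491) = -1 → non-residue.
(82/491) = -1 → non-residue.
(210/491) = +1 → QR.
(246/491) = -1 → non-residue.
(341/491) = +1 → QR.
(463/491) = +1 → QR.
(465/491) = +1 → QR.
Total quadratic residues among the 7: 4.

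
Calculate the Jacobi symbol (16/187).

Pull out 2^4: since 187 ≡ 3 (mod 8), (2/187) = -1, so (2/187)^4 = +1.
Reached (1/187) = 1. Collecting the sign flips along the way, the symbol is +1.

1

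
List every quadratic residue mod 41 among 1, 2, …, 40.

Square k = 1,…,20 (k and 41−k give the same square):
1²=1, 2²=4, 3²=9, 4²=16, 5²=25, 6²=36, 7²≡8, 8²≡23, 9²≡40, 10²≡18, 11²≡39, 12²≡21, 13²≡5, 14²≡32, 15²≡20, 16²≡10, 17²≡2, 18²≡37, 19²≡33, 20²≡31 (mod 41).
So the quadratic residues mod 41 are {1, 2, 4, 5, 8, 9, 10, 16, 18, 20, 21, 23, 25, 31, 32, 33, 36, 37, 39, 40}.

1,2,4,5,8,9,10,16,18,20,21,23,25,31,32,33,36,37,39,40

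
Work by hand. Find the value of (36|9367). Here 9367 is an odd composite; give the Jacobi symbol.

Pull out 2^2: since 9367 ≡ 7 (mod 8), (2/9367) = +1, so (2/9367)^2 = +1.
Reciprocity: 9 ≡ 1 and 9367 ≡ 3 (mod 4), so (9/9367) = +(9367/9).
Reduce top mod 9: now compute (7/9).
Reciprocity: 7 ≡ 3 and 9 ≡ 1 (mod 4), so (7/9) = +(9/7).
Reduce top mod 7: now compute (2/7).
Pull out 2: since 7 ≡ 7 (mod 8), (2/7) = +1.
Reached (1/7) = 1. Collecting the sign flips along the way, the symbol is +1.

1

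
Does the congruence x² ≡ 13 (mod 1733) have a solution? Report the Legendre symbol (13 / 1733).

1

Reciprocity: 13 ≡ 1 and 1733 ≡ 1 (mod 4), so (13/1733) = +(1733/13).
Reduce top mod 13: now compute (4/13).
Pull out 2^2: since 13 ≡ 5 (mod 8), (2/13) = -1, so (2/13)^2 = +1.
Reached (1/13) = 1. Collecting the sign flips along the way, the symbol is +1.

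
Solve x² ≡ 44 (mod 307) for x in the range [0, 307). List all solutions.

50, 257

Since 307 ≡ 3 (mod 4), a square root of 44 is 44^((307+1)/4) = 44^77 mod 307.
Repeated squaring: 44^2≡94, 44^4≡240, 44^8≡191, 44^16≡255, 44^32≡248, 44^64≡104 (mod 307).
44^77 = 44^(64+8+4+1) ≡ 257 (mod 307).
Check: 257² = 66049 ≡ 44 (mod 307). The two roots are 50 and 257.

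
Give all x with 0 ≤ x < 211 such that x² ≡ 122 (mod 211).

Since 211 ≡ 3 (mod 4), a square root of 122 is 122^((211+1)/4) = 122^53 mod 211.
Repeated squaring: 122^2≡114, 122^4≡125, 122^8≡11, 122^16≡121, 122^32≡82 (mod 211).
122^53 = 122^(32+16+4+1) ≡ 79 (mod 211).
Check: 79² = 6241 ≡ 122 (mod 211). The two roots are 79 and 132.

79, 132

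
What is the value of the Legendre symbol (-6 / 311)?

First reduce: -6 ≡ 305 (mod 311).
Reciprocity: 305 ≡ 1 and 311 ≡ 3 (mod 4), so (305/311) = +(311/305).
Reduce top mod 305: now compute (6/305).
Pull out 2: since 305 ≡ 1 (mod 8), (2/305) = +1.
Reciprocity: 3 ≡ 3 and 305 ≡ 1 (mod 4), so (3/305) = +(305/3).
Reduce top mod 3: now compute (2/3).
Pull out 2: since 3 ≡ 3 (mod 8), (2/3) = -1.
Reached (1/3) = 1. Collecting the sign flips along the way, the symbol is -1.

-1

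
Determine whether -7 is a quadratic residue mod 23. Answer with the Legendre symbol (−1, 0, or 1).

First reduce: -7 ≡ 16 (mod 23).
Pull out 2^4: since 23 ≡ 7 (mod 8), (2/23) = +1, so (2/23)^4 = +1.
Reached (1/23) = 1. Collecting the sign flips along the way, the symbol is +1.

1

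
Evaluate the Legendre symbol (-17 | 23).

Euler's criterion: (-17/23) ≡ 6^11 (mod 23).
6^2 ≡ 13 (mod 23)
6^4 ≡ 8 (mod 23)
6^8 ≡ 18 (mod 23)
6^11 = 6^(8+2+1) ≡ 1 (mod 23).
Result is 1, so (-17/23) = 1.

1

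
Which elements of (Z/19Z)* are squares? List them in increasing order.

Square k = 1,…,9 (k and 19−k give the same square):
1²=1, 2²=4, 3²=9, 4²=16, 5²≡6, 6²≡17, 7²≡11, 8²≡7, 9²≡5 (mod 19).
So the quadratic residues mod 19 are {1, 4, 5, 6, 7, 9, 11, 16, 17}.

1,4,5,6,7,9,11,16,17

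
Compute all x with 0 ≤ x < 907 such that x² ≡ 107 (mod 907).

168, 739

Since 907 ≡ 3 (mod 4), a square root of 107 is 107^((907+1)/4) = 107^227 mod 907.
Repeated squaring: 107^2≡565, 107^4≡868, 107^8≡614, 107^16≡591, 107^32≡86, 107^64≡140, 107^128≡553 (mod 907).
107^227 = 107^(128+64+32+2+1) ≡ 739 (mod 907).
Check: 739² = 546121 ≡ 107 (mod 907). The two roots are 168 and 739.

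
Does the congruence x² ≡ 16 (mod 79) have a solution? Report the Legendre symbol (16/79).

1

Euler's criterion: (16/79) ≡ 16^39 (mod 79).
16^2 ≡ 19 (mod 79)
16^4 ≡ 45 (mod 79)
16^8 ≡ 50 (mod 79)
16^16 ≡ 51 (mod 79)
16^32 ≡ 73 (mod 79)
16^39 = 16^(32+4+2+1) ≡ 1 (mod 79).
Result is 1, so (16/79) = 1.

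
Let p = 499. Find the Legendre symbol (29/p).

Reciprocity: 29 ≡ 1 and 499 ≡ 3 (mod 4), so (29/499) = +(499/29).
Reduce top mod 29: now compute (6/29).
Pull out 2: since 29 ≡ 5 (mod 8), (2/29) = -1.
Reciprocity: 3 ≡ 3 and 29 ≡ 1 (mod 4), so (3/29) = +(29/3).
Reduce top mod 3: now compute (2/3).
Pull out 2: since 3 ≡ 3 (mod 8), (2/3) = -1.
Reached (1/3) = 1. Collecting the sign flips along the way, the symbol is +1.

1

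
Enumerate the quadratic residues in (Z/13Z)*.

Square k = 1,…,6 (k and 13−k give the same square):
1²=1, 2²=4, 3²=9, 4²≡3, 5²≡12, 6²≡10 (mod 13).
So the quadratic residues mod 13 are {1, 3, 4, 9, 10, 12}.

1 3 4 9 10 12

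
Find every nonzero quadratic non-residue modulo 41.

Square k = 1,…,20 (k and 41−k give the same square):
1²=1, 2²=4, 3²=9, 4²=16, 5²=25, 6²=36, 7²≡8, 8²≡23, 9²≡40, 10²≡18, 11²≡39, 12²≡21, 13²≡5, 14²≡32, 15²≡20, 16²≡10, 17²≡2, 18²≡37, 19²≡33, 20²≡31 (mod 41).
The residues are {1, 2, 4, 5, 8, 9, 10, 16, 18, 20, 21, 23, 25, 31, 32, 33, 36, 37, 39, 40}; the non-residues are the remaining 20 nonzero classes.

3,6,7,11,12,13,14,15,17,19,22,24,26,27,28,29,30,34,35,38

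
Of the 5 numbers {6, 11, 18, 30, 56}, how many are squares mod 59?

(6/59) = -1 → non-residue.
(11/59) = -1 → non-residue.
(18/59) = -1 → non-residue.
(30/59) = -1 → non-residue.
(56/59) = -1 → non-residue.
Total quadratic residues among the 5: 0.

0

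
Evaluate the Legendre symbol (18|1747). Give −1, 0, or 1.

Pull out 2: since 1747 ≡ 3 (mod 8), (2/1747) = -1.
Reciprocity: 9 ≡ 1 and 1747 ≡ 3 (mod 4), so (9/1747) = +(1747/9).
Reduce top mod 9: now compute (1/9).
Reached (1/9) = 1. Collecting the sign flips along the way, the symbol is -1.

-1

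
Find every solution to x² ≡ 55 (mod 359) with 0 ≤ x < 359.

47, 312

Since 359 ≡ 3 (mod 4), a square root of 55 is 55^((359+1)/4) = 55^90 mod 359.
Repeated squaring: 55^2≡153, 55^4≡74, 55^8≡91, 55^16≡24, 55^32≡217, 55^64≡60 (mod 359).
55^90 = 55^(64+16+8+2) ≡ 47 (mod 359).
Check: 47² = 2209 ≡ 55 (mod 359). The two roots are 47 and 312.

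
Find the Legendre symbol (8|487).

Pull out 2^3: since 487 ≡ 7 (mod 8), (2/487) = +1, so (2/487)^3 = +1.
Reached (1/487) = 1. Collecting the sign flips along the way, the symbol is +1.

1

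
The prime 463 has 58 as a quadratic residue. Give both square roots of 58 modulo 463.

65, 398

Since 463 ≡ 3 (mod 4), a square root of 58 is 58^((463+1)/4) = 58^116 mod 463.
Repeated squaring: 58^2≡123, 58^4≡313, 58^8≡276, 58^16≡244, 58^32≡272, 58^64≡367 (mod 463).
58^116 = 58^(64+32+16+4) ≡ 65 (mod 463).
Check: 65² = 4225 ≡ 58 (mod 463). The two roots are 65 and 398.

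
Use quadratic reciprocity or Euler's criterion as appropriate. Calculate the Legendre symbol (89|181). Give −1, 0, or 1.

Reciprocity: 89 ≡ 1 and 181 ≡ 1 (mod 4), so (89/181) = +(181/89).
Reduce top mod 89: now compute (3/89).
Reciprocity: 3 ≡ 3 and 89 ≡ 1 (mod 4), so (3/89) = +(89/3).
Reduce top mod 3: now compute (2/3).
Pull out 2: since 3 ≡ 3 (mod 8), (2/3) = -1.
Reached (1/3) = 1. Collecting the sign flips along the way, the symbol is -1.

-1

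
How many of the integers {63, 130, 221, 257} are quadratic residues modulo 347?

(63/347) = -1 → non-residue.
(130/347) = +1 → QR.
(221/347) = -1 → non-residue.
(257/347) = -1 → non-residue.
Total quadratic residues among the 4: 1.

1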